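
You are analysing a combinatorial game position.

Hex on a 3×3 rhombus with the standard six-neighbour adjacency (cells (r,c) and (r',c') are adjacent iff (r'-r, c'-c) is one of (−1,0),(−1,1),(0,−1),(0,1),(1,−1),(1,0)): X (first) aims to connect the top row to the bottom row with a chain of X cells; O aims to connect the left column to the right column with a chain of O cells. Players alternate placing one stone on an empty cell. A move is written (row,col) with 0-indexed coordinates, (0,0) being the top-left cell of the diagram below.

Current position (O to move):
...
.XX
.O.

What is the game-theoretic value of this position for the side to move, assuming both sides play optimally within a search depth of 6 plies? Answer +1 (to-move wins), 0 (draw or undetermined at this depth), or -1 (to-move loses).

value(.../.XX/.O., O) = -1

ply 1, O at .../.XX/.O. | (0,0)=-1→O../.XX/.O.*; (0,1)=-1→.O./.XX/.O.; (0,2)=-1→..O/.XX/.O.; (1,0)=-1→.../OXX/.O.; (2,0)=-1→.../.XX/OO.; (2,2)=-1→.../.XX/.OO
ply 2, X at O../.XX/.O. | (0,1)=+1→OX./.XX/.O.*; (0,2)=+1→O.X/.XX/.O.; (1,0)=+1→O../XXX/.O.; (2,0)=+1→O../.XX/XO.; (2,2)=+1→O../.XX/.OX
ply 3, O at OX./.XX/.O. | (0,2)=-1→OXO/.XX/.O.*; (1,0)=-1→OX./OXX/.O.; (2,0)=-1→OX./.XX/OO.; (2,2)=-1→OX./.XX/.OO
ply 4, X at OXO/.XX/.O. | (1,0)=+1→OXO/XXX/.O.*; (2,0)=+1→OXO/.XX/XO.; (2,2)=+1→OXO/.XX/.OX
ply 5, O at OXO/XXX/.O. | (2,0)=-1→OXO/XXX/OO.*; (2,2)=-1→OXO/XXX/.OO
ply 6, X at OXO/XXX/OO. | (2,2)=+1→OXO/XXX/OOX*
ply 7: OXO/XXX/OOX is terminal -1 (O); from .../.XX/.O. depth 6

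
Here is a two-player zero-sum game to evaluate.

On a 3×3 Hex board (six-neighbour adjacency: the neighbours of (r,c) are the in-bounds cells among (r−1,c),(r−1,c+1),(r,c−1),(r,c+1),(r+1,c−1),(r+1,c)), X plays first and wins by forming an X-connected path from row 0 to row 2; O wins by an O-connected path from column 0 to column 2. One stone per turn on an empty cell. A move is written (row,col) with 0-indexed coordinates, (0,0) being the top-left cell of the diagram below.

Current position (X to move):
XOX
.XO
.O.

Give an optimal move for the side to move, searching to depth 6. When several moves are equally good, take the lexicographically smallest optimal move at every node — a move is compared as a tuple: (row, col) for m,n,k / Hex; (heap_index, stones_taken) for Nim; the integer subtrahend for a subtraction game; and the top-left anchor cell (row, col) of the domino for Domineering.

ply 1, X at XOX/.XO/.O. | (1,0)=-1→XOX/XXO/.O.; (2,0)=+1→XOX/.XO/XO.*; (2,2)=-1→XOX/.XO/.OX
ply 2: XOX/.XO/XO. is terminal -1 (O); from XOX/.XO/.O. depth 6

X's best at [XOX/.XO/.O.]: (2,0)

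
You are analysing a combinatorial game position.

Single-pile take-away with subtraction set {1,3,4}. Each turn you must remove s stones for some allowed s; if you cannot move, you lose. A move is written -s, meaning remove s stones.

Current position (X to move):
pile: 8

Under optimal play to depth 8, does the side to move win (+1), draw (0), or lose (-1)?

value(8, X) = +1

ply 1, X at 8 | -1=+1→7*; -3=-1→5; -4=-1→4
ply 2, O at 7 | -1=-1→6*; -3=-1→4; -4=-1→3
ply 3, X at 6 | -1=-1→5; -3=-1→3; -4=+1→2*
ply 4, O at 2 | -1=-1→1*
ply 5, X at 1 | -1=+1→0*
ply 6: 0 is terminal -1 (O); from 8 depth 8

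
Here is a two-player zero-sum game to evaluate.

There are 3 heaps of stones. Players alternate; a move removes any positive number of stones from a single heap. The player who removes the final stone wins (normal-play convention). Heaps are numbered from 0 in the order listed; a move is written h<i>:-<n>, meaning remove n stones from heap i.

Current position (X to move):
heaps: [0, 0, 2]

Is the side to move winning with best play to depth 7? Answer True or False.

X winning at [(0,0,2)]: True

p1 X@[(0,0,2)]: h2:-1[(0,0,1)]-1 h2:-2[(0,0,0)]+1*
p2 O@[(0,0,0)] terminal -1; root [(0,0,2)] d7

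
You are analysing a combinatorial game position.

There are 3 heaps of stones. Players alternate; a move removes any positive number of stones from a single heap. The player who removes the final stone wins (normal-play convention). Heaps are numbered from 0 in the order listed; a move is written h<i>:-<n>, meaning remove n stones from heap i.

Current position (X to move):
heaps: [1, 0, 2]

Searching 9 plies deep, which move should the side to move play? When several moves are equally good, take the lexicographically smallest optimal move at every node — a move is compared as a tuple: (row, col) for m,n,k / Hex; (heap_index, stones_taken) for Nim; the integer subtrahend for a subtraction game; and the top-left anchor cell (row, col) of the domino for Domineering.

[(1,0,2)] X move#1: h0:-1:-1/(0,0,2), h2:-1:+1/(1,0,1)*, h2:-2:-1/(1,0,0)
[(1,0,1)] O move#2: h0:-1:-1/(0,0,1)*, h2:-1:-1/(1,0,0)
[(0,0,1)] X move#3: h2:-1:+1/(0,0,0)*
[(0,0,0)] end (terminal -1, O#4); searched (1,0,2) to 9

X's best at [(1,0,2)]: h2:-1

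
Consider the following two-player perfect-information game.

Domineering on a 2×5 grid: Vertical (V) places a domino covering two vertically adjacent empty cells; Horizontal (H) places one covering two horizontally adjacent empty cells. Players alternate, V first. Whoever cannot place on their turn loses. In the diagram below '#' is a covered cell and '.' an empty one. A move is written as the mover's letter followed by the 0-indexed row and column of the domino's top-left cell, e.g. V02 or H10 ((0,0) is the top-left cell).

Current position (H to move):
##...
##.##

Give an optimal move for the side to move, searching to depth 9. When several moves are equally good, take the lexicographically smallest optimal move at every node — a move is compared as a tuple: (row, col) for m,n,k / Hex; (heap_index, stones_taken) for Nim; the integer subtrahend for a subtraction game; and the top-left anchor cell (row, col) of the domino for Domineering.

H's best at [##.../##.##]: H02

[##.../##.##] H move#1: H02:+1/####./##.##*, H03:-1/##.##/##.##
[####./##.##] end (terminal -1, V#2); searched ##.../##.## to 9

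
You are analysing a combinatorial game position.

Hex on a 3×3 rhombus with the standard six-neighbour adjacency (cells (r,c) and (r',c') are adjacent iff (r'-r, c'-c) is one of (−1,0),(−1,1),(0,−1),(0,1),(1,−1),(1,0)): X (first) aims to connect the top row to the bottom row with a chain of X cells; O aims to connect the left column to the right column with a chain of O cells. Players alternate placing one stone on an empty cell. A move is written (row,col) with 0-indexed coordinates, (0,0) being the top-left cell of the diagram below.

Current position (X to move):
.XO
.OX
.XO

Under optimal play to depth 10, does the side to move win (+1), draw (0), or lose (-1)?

value(.XO/.OX/.XO, X) = -1

ply 1, X at .XO/.OX/.XO | (0,0)=-1→XXO/.OX/.XO*; (1,0)=-1→.XO/XOX/.XO; (2,0)=-1→.XO/.OX/XXO
ply 2, O at XXO/.OX/.XO | (1,0)=+1→XXO/OOX/.XO*; (2,0)=+1→XXO/.OX/OXO
ply 3: XXO/OOX/.XO is terminal -1 (X); from .XO/.OX/.XO depth 10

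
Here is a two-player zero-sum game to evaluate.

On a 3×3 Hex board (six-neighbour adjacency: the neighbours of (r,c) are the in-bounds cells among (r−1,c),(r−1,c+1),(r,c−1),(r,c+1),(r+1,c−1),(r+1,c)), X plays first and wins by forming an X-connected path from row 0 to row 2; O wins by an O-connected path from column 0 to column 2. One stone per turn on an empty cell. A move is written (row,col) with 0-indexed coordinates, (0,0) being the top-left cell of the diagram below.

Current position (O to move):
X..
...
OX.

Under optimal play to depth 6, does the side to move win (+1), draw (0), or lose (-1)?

value(X../.../OX., O) = +1

ply 1, O at X../.../OX. | (0,1)=-1→XO./.../OX.; (0,2)=-1→X.O/.../OX.; (1,0)=-1→X../O../OX.; (1,1)=+1→X../.O./OX.*; (1,2)=-1→X../..O/OX.; (2,2)=-1→X../.../OXO
ply 2, X at X../.O./OX. | (0,1)=-1→XX./.O./OX.*; (0,2)=-1→X.X/.O./OX.; (1,0)=-1→X../XO./OX.; (1,2)=-1→X../.OX/OX.; (2,2)=-1→X../.O./OXX
ply 3, O at XX./.O./OX. | (0,2)=+1→XXO/.O./OX.*; (1,0)=+1→XX./OO./OX.; (1,2)=+1→XX./.OO/OX.; (2,2)=+1→XX./.O./OXO
ply 4: XXO/.O./OX. is terminal -1 (X); from X../.../OX. depth 6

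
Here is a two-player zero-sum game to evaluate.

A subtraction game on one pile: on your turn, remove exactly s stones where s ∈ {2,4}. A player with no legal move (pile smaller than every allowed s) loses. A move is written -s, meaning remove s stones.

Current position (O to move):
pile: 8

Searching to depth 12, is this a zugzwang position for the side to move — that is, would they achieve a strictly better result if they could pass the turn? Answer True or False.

[8] O move#1: -2:+1/6*, -4:-1/4
[6] X move#2: -2:-1/4*, -4:-1/2
[4] O move#3: -2:-1/2, -4:+1/0*
[0] end (terminal -1, X#4); searched 8 to 12
suppose O passes — search the same position with X to move:
pass> [8] X move#1: -2:+1/6*, -4:-1/4
pass> [6] O move#2: -2:-1/4*, -4:-1/2
pass> [4] X move#3: -2:-1/2, -4:+1/0*
pass> [0] end (terminal -1, O#4); searched 8 to 12
for O: play +1, pass -1

zugzwang(8, O) = False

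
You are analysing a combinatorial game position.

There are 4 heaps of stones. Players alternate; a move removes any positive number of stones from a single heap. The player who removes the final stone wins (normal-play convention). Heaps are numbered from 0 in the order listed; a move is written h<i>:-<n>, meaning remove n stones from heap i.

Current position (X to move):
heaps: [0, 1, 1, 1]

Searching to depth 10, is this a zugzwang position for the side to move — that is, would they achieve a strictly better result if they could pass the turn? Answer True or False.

zugzwang((0,1,1,1), X) = False

ply 1, X at (0,1,1,1) | h1:-1=+1→(0,0,1,1)*; h2:-1=+1→(0,1,0,1); h3:-1=+1→(0,1,1,0)
ply 2, O at (0,0,1,1) | h2:-1=-1→(0,0,0,1)*; h3:-1=-1→(0,0,1,0)
ply 3, X at (0,0,0,1) | h3:-1=+1→(0,0,0,0)*
ply 4: (0,0,0,0) is terminal -1 (O); from (0,1,1,1) depth 10
pass branch (O moves first from the same position):
  | ply 1, O at (0,1,1,1) | h1:-1=+1→(0,0,1,1)*; h2:-1=+1→(0,1,0,1); h3:-1=+1→(0,1,1,0)
  | ply 2, X at (0,0,1,1) | h2:-1=-1→(0,0,0,1)*; h3:-1=-1→(0,0,1,0)
  | ply 3, O at (0,0,0,1) | h3:-1=+1→(0,0,0,0)*
  | ply 4: (0,0,0,0) is terminal -1 (X); from (0,1,1,1) depth 10
X moving scores +1; X passing scores -1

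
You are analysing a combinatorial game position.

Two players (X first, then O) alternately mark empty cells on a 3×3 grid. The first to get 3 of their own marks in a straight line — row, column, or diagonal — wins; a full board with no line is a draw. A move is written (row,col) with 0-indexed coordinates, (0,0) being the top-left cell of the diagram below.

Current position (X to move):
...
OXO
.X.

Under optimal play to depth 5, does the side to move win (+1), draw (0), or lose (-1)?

p1 X@[.../OXO/.X.]: (0,0)[X../OXO/.X.]+1* (0,1)[.X./OXO/.X.]+1 (0,2)[..X/OXO/.X.]+1 (2,0)[.../OXO/XX.]+1 (2,2)[.../OXO/.XX]+1
p2 O@[X../OXO/.X.]: (0,1)[XO./OXO/.X.]-1* (0,2)[X.O/OXO/.X.]-1 (2,0)[X../OXO/OX.]-1 (2,2)[X../OXO/.XO]-1
p3 X@[XO./OXO/.X.]: (0,2)[XOX/OXO/.X.]+1* (2,0)[XO./OXO/XX.]+1 (2,2)[XO./OXO/.XX]+1
p4 O@[XOX/OXO/.X.]: (2,0)[XOX/OXO/OX.]-1* (2,2)[XOX/OXO/.XO]-1
p5 X@[XOX/OXO/OX.]: (2,2)[XOX/OXO/OXX]+1*
p6 O@[XOX/OXO/OXX] terminal -1; root [.../OXO/.X.] d5

value(.../OXO/.X., X) = +1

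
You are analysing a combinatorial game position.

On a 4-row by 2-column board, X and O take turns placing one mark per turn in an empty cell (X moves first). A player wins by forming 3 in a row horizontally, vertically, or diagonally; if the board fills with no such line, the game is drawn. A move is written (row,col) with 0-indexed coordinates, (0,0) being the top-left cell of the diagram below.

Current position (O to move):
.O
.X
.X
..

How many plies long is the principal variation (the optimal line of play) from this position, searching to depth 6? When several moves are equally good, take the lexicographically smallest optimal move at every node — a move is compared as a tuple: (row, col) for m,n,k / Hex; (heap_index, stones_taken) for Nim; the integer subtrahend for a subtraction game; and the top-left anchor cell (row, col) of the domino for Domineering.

p1 O@[.O/.X/.X/..]: (0,0)[OO/.X/.X/..]-1 (1,0)[.O/OX/.X/..]-1 (2,0)[.O/.X/OX/..]-1 (3,0)[.O/.X/.X/O.]-1 (3,1)[.O/.X/.X/.O]+0*
p2 X@[.O/.X/.X/.O]: (0,0)[XO/.X/.X/.O]+0* (1,0)[.O/XX/.X/.O]+0 (2,0)[.O/.X/XX/.O]+0 (3,0)[.O/.X/.X/XO]+0
p3 O@[XO/.X/.X/.O]: (1,0)[XO/OX/.X/.O]+0* (2,0)[XO/.X/OX/.O]+0 (3,0)[XO/.X/.X/OO]+0
p4 X@[XO/OX/.X/.O]: (2,0)[XO/OX/XX/.O]+0* (3,0)[XO/OX/.X/XO]+0
p5 O@[XO/OX/XX/.O]: (3,0)[XO/OX/XX/OO]+0*
p6 X@[XO/OX/XX/OO] terminal +0; root [.O/.X/.X/..] d6

PV length from [.O/.X/.X/..]: 5 plies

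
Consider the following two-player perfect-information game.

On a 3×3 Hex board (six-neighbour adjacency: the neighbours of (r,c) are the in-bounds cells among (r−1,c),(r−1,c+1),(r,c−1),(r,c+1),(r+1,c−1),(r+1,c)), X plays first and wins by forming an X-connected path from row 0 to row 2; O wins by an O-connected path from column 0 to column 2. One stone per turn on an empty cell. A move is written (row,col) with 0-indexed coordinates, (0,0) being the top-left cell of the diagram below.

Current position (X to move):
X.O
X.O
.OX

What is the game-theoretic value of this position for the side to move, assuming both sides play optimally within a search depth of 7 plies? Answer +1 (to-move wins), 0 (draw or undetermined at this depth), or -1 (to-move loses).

p1 X@[X.O/X.O/.OX]: (0,1)[XXO/X.O/.OX]-1 (1,1)[X.O/XXO/.OX]-1 (2,0)[X.O/X.O/XOX]+1*
p2 O@[X.O/X.O/XOX] terminal -1; root [X.O/X.O/.OX] d7

value(X.O/X.O/.OX, X) = +1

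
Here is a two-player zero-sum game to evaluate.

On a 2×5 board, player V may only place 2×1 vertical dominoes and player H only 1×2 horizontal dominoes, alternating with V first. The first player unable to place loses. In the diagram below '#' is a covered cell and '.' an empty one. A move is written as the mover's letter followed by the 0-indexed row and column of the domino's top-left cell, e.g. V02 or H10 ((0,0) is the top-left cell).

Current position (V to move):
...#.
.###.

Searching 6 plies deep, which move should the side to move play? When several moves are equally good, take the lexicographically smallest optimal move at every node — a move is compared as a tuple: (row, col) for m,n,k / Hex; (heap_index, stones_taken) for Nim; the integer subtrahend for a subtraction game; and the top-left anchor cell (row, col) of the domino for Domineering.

V's best at [...#./.###.]: V00

p1 V@[...#./.###.]: V00[#..#./####.]+1* V04[...##/.####]-1
p2 H@[#..#./####.]: H01[####./####.]-1*
p3 V@[####./####.]: V04[#####/#####]+1*
p4 H@[#####/#####] terminal -1; root [...#./.###.] d6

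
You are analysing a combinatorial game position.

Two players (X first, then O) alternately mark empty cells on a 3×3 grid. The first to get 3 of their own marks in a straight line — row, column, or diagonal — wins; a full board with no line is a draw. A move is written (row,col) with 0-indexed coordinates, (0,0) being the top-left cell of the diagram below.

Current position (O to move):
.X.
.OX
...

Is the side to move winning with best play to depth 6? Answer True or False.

O winning at [.X./.OX/...]: False

ply 1, O at .X./.OX/... | (0,0)=+0→OX./.OX/...*; (0,2)=+0→.XO/.OX/...; (1,0)=-1→.X./OOX/...; (2,0)=-1→.X./.OX/O..; (2,1)=-1→.X./.OX/.O.; (2,2)=+0→.X./.OX/..O
ply 2, X at OX./.OX/... | (0,2)=-1→OXX/.OX/...; (1,0)=-1→OX./XOX/...; (2,0)=-1→OX./.OX/X..; (2,1)=-1→OX./.OX/.X.; (2,2)=+0→OX./.OX/..X*
ply 3, O at OX./.OX/..X | (0,2)=+0→OXO/.OX/..X*; (1,0)=-1→OX./OOX/..X; (2,0)=-1→OX./.OX/O.X; (2,1)=-1→OX./.OX/.OX
ply 4, X at OXO/.OX/..X | (1,0)=-1→OXO/XOX/..X; (2,0)=+0→OXO/.OX/X.X*; (2,1)=-1→OXO/.OX/.XX
ply 5, O at OXO/.OX/X.X | (1,0)=-1→OXO/OOX/X.X; (2,1)=+0→OXO/.OX/XOX*
ply 6, X at OXO/.OX/XOX | (1,0)=+0→OXO/XOX/XOX*
ply 7: OXO/XOX/XOX is terminal +0 (O); from .X./.OX/... depth 6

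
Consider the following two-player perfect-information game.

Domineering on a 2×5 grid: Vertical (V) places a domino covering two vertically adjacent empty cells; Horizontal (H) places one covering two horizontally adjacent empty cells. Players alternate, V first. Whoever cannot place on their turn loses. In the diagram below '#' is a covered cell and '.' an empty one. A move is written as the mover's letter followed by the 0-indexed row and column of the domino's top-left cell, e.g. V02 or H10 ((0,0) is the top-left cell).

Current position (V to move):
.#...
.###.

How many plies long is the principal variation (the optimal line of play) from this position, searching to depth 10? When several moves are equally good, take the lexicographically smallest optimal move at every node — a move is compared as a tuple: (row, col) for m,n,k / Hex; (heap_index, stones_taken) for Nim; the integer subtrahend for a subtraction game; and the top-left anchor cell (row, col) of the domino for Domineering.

ply 1, V at .#.../.###. | V00=-1→##.../####.; V04=+1→.#..#/.####*
ply 2, H at .#..#/.#### | H02=-1→.####/.####*
ply 3, V at .####/.#### | V00=+1→#####/#####*
ply 4: #####/##### is terminal -1 (H); from .#.../.###. depth 10

PV length from [.#.../.###.]: 3 plies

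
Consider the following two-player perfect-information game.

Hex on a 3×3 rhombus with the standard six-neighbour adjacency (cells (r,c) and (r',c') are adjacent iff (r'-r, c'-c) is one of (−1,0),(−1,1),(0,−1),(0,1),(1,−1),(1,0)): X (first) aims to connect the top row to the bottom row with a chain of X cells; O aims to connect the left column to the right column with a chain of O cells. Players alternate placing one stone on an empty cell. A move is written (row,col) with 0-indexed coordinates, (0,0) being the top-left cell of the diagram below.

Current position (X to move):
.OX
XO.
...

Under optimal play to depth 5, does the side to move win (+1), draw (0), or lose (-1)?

ply 1, X at .OX/XO./... | (0,0)=+1→XOX/XO./...*; (1,2)=+1→.OX/XOX/...; (2,0)=+1→.OX/XO./X..; (2,1)=-1→.OX/XO./.X.; (2,2)=-1→.OX/XO./..X
ply 2, O at XOX/XO./... | (1,2)=-1→XOX/XOO/...*; (2,0)=-1→XOX/XO./O..; (2,1)=-1→XOX/XO./.O.; (2,2)=-1→XOX/XO./..O
ply 3, X at XOX/XOO/... | (2,0)=+1→XOX/XOO/X..*; (2,1)=-1→XOX/XOO/.X.; (2,2)=-1→XOX/XOO/..X
ply 4: XOX/XOO/X.. is terminal -1 (O); from .OX/XO./... depth 5

value(.OX/XO./..., X) = +1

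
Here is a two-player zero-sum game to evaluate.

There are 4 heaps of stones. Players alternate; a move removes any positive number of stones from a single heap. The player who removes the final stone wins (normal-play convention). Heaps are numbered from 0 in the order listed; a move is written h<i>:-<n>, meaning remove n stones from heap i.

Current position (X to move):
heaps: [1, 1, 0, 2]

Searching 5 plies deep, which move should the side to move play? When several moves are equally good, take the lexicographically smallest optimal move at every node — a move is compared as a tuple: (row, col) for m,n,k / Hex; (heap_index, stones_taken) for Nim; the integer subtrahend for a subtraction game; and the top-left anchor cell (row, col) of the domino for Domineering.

ply 1, X at (1,1,0,2) | h0:-1=-1→(0,1,0,2); h1:-1=-1→(1,0,0,2); h3:-1=-1→(1,1,0,1); h3:-2=+1→(1,1,0,0)*
ply 2, O at (1,1,0,0) | h0:-1=-1→(0,1,0,0)*; h1:-1=-1→(1,0,0,0)
ply 3, X at (0,1,0,0) | h1:-1=+1→(0,0,0,0)*
ply 4: (0,0,0,0) is terminal -1 (O); from (1,1,0,2) depth 5

X's best at [(1,1,0,2)]: h3:-2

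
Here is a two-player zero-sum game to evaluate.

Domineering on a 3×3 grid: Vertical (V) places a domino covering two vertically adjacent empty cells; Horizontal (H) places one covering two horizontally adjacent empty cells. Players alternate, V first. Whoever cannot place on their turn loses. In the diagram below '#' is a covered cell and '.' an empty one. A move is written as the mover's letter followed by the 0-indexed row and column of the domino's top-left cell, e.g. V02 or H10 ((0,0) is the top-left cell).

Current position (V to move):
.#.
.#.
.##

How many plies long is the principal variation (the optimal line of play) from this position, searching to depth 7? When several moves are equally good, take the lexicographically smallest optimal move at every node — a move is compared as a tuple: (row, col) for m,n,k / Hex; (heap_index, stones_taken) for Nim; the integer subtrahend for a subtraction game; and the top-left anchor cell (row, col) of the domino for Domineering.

p1 V@[.#./.#./.##]: V00[##./##./.##]+1* V02[.##/.##/.##]+1 V10[.#./##./###]+1
p2 H@[##./##./.##] terminal -1; root [.#./.#./.##] d7

PV length from [.#./.#./.##]: 1 ply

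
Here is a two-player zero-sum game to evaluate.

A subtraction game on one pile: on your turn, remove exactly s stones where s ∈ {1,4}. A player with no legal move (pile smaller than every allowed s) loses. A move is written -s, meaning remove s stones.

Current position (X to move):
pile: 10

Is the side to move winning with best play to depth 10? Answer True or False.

X winning at [10]: False

p1 X@[10]: -1[9]-1* -4[6]-1
p2 O@[9]: -1[8]-1 -4[5]+1*
p3 X@[5]: -1[4]-1* -4[1]-1
p4 O@[4]: -1[3]-1 -4[0]+1*
p5 X@[0] terminal -1; root [10] d10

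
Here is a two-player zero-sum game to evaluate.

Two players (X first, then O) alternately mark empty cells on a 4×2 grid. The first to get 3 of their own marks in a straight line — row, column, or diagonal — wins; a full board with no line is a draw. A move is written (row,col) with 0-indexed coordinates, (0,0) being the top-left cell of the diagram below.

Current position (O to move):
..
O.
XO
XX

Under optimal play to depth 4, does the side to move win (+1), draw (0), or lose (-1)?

[../O./XO/XX] O move#1: (0,0):+0/O./O./XO/XX*, (0,1):+0/.O/O./XO/XX, (1,1):+0/../OO/XO/XX
[O./O./XO/XX] X move#2: (0,1):+0/OX/O./XO/XX*, (1,1):+0/O./OX/XO/XX
[OX/O./XO/XX] O move#3: (1,1):+0/OX/OO/XO/XX*
[OX/OO/XO/XX] end (terminal +0, X#4); searched ../O./XO/XX to 4

value(../O./XO/XX, O) = 0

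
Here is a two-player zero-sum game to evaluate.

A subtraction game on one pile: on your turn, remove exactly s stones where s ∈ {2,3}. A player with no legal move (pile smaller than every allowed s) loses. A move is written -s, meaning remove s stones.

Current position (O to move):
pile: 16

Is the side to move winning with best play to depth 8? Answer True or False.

p1 O@[16]: -2[14]-1* -3[13]-1
p2 X@[14]: -2[12]-1 -3[11]+1*
p3 O@[11]: -2[9]-1* -3[8]-1
p4 X@[9]: -2[7]-1 -3[6]+1*
p5 O@[6]: -2[4]-1* -3[3]-1
p6 X@[4]: -2[2]-1 -3[1]+1*
p7 O@[1] terminal -1; root [16] d8

O winning at [16]: False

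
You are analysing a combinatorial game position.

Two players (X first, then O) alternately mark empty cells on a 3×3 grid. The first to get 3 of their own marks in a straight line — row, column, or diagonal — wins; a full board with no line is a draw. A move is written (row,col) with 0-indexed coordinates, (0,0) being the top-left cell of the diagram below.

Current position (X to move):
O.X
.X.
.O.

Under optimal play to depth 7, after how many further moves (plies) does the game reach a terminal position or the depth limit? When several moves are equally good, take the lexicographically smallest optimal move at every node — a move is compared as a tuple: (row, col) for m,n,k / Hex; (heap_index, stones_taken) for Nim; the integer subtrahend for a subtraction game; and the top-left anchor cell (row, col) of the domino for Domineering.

p1 X@[O.X/.X./.O.]: (0,1)[OXX/.X./.O.]-1 (1,0)[O.X/XX./.O.]+1* (1,2)[O.X/.XX/.O.]+1 (2,0)[O.X/.X./XO.]+1 (2,2)[O.X/.X./.OX]+1
p2 O@[O.X/XX./.O.]: (0,1)[OOX/XX./.O.]-1* (1,2)[O.X/XXO/.O.]-1 (2,0)[O.X/XX./OO.]-1 (2,2)[O.X/XX./.OO]-1
p3 X@[OOX/XX./.O.]: (1,2)[OOX/XXX/.O.]+1* (2,0)[OOX/XX./XO.]+1 (2,2)[OOX/XX./.OX]+1
p4 O@[OOX/XXX/.O.] terminal -1; root [O.X/.X./.O.] d7

PV length from [O.X/.X./.O.]: 3 plies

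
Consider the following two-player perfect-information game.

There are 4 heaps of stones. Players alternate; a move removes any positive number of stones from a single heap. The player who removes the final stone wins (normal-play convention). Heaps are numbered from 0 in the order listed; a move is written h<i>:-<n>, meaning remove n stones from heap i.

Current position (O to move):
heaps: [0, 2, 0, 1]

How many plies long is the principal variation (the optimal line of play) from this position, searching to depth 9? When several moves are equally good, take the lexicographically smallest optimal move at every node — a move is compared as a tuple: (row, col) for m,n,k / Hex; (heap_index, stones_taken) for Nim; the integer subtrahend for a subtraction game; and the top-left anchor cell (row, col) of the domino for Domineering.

PV length from [(0,2,0,1)]: 3 plies

p1 O@[(0,2,0,1)]: h1:-1[(0,1,0,1)]+1* h1:-2[(0,0,0,1)]-1 h3:-1[(0,2,0,0)]-1
p2 X@[(0,1,0,1)]: h1:-1[(0,0,0,1)]-1* h3:-1[(0,1,0,0)]-1
p3 O@[(0,0,0,1)]: h3:-1[(0,0,0,0)]+1*
p4 X@[(0,0,0,0)] terminal -1; root [(0,2,0,1)] d9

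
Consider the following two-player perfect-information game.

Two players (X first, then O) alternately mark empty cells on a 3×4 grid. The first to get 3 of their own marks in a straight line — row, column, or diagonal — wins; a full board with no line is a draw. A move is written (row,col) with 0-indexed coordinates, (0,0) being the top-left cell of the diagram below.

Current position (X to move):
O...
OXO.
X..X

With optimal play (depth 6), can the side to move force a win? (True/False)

X winning at [O.../OXO./X..X]: True

ply 1, X at O.../OXO./X..X | (0,1)=+1→OX../OXO./X..X*; (0,2)=+1→O.X./OXO./X..X; (0,3)=+1→O..X/OXO./X..X; (1,3)=+1→O.../OXOX/X..X; (2,1)=+1→O.../OXO./XX.X; (2,2)=+1→O.../OXO./X.XX
ply 2, O at OX../OXO./X..X | (0,2)=-1→OXO./OXO./X..X*; (0,3)=-1→OX.O/OXO./X..X; (1,3)=-1→OX../OXOO/X..X; (2,1)=-1→OX../OXO./XO.X; (2,2)=-1→OX../OXO./X.OX
ply 3, X at OXO./OXO./X..X | (0,3)=-1→OXOX/OXO./X..X; (1,3)=-1→OXO./OXOX/X..X; (2,1)=+1→OXO./OXO./XX.X*; (2,2)=+0→OXO./OXO./X.XX
ply 4: OXO./OXO./XX.X is terminal -1 (O); from O.../OXO./X..X depth 6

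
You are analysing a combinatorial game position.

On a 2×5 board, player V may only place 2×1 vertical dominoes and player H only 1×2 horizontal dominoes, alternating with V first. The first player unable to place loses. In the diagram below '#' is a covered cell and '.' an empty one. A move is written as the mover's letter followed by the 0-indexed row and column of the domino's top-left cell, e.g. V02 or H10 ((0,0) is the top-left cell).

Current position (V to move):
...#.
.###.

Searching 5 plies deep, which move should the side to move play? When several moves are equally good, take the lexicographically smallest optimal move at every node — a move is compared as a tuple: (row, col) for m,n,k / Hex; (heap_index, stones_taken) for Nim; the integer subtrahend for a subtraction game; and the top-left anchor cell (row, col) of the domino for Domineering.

ply 1, V at ...#./.###. | V00=+1→#..#./####.*; V04=-1→...##/.####
ply 2, H at #..#./####. | H01=-1→####./####.*
ply 3, V at ####./####. | V04=+1→#####/#####*
ply 4: #####/##### is terminal -1 (H); from ...#./.###. depth 5

V's best at [...#./.###.]: V00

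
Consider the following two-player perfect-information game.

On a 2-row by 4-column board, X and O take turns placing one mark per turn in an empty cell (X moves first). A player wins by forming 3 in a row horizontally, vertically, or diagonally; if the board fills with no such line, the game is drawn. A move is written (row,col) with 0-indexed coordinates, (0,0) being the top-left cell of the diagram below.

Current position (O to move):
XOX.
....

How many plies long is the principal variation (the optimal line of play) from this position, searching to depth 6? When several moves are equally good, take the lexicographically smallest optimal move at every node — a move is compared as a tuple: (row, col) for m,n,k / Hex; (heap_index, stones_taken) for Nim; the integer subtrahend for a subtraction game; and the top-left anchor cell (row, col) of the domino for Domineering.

p1 O@[XOX./....]: (0,3)[XOXO/....]+0* (1,0)[XOX./O...]+0 (1,1)[XOX./.O..]+0 (1,2)[XOX./..O.]+0 (1,3)[XOX./...O]+0
p2 X@[XOXO/....]: (1,0)[XOXO/X...]+0* (1,1)[XOXO/.X..]+0 (1,2)[XOXO/..X.]+0 (1,3)[XOXO/...X]+0
p3 O@[XOXO/X...]: (1,1)[XOXO/XO..]+0* (1,2)[XOXO/X.O.]+0 (1,3)[XOXO/X..O]+0
p4 X@[XOXO/XO..]: (1,2)[XOXO/XOX.]+0* (1,3)[XOXO/XO.X]+0
p5 O@[XOXO/XOX.]: (1,3)[XOXO/XOXO]+0*
p6 X@[XOXO/XOXO] terminal +0; root [XOX./....] d6

PV length from [XOX./....]: 5 plies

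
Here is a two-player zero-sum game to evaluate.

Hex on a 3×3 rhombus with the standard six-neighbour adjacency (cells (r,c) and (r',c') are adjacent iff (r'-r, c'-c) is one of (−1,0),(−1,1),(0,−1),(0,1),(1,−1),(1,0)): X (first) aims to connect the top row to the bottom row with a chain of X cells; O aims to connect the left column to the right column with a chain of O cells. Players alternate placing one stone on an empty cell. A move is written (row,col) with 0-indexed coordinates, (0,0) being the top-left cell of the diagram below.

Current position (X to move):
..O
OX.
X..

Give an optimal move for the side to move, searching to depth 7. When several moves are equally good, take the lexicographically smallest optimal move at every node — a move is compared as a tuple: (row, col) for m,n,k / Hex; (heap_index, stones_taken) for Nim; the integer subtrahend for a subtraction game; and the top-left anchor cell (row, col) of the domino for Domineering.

X's best at [..O/OX./X..]: (0,1)

[..O/OX./X..] X move#1: (0,0):-1/X.O/OX./X.., (0,1):+1/.XO/OX./X..*, (1,2):-1/..O/OXX/X.., (2,1):-1/..O/OX./XX., (2,2):-1/..O/OX./X.X
[.XO/OX./X..] end (terminal -1, O#2); searched ..O/OX./X.. to 7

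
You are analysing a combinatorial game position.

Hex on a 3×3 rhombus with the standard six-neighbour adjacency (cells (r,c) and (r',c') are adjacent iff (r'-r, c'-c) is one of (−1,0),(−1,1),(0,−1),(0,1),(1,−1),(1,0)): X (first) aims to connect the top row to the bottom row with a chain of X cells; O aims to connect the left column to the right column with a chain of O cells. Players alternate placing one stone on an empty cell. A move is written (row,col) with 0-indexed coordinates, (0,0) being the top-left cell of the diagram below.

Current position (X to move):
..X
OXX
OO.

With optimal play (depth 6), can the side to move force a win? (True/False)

[..X/OXX/OO.] X move#1: (0,0):-1/X.X/OXX/OO., (0,1):-1/.XX/OXX/OO., (2,2):+1/..X/OXX/OOX*
[..X/OXX/OOX] end (terminal -1, O#2); searched ..X/OXX/OO. to 6

X winning at [..X/OXX/OO.]: True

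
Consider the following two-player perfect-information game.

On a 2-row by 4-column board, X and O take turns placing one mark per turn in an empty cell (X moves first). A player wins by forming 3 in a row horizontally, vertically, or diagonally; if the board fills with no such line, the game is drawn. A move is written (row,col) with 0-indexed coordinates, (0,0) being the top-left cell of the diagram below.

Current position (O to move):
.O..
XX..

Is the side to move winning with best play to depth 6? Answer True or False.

p1 O@[.O../XX..]: (0,0)[OO../XX..]-1 (0,2)[.OO./XX..]-1 (0,3)[.O.O/XX..]-1 (1,2)[.O../XXO.]+0* (1,3)[.O../XX.O]-1
p2 X@[.O../XXO.]: (0,0)[XO../XXO.]+0* (0,2)[.OX./XXO.]+0 (0,3)[.O.X/XXO.]+0 (1,3)[.O../XXOX]-1
p3 O@[XO../XXO.]: (0,2)[XOO./XXO.]+0* (0,3)[XO.O/XXO.]+0 (1,3)[XO../XXOO]+0
p4 X@[XOO./XXO.]: (0,3)[XOOX/XXO.]+0* (1,3)[XOO./XXOX]-1
p5 O@[XOOX/XXO.]: (1,3)[XOOX/XXOO]+0*
p6 X@[XOOX/XXOO] terminal +0; root [.O../XX..] d6

O winning at [.O../XX..]: False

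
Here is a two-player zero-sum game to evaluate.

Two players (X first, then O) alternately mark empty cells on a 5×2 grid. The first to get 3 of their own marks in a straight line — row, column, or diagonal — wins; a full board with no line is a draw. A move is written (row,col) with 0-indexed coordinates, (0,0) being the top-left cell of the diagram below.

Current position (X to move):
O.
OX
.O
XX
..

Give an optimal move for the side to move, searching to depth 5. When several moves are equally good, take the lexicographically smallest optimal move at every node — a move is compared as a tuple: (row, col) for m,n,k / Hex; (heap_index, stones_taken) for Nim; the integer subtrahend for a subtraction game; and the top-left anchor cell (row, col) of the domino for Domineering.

ply 1, X at O./OX/.O/XX/.. | (0,1)=-1→OX/OX/.O/XX/..; (2,0)=+0→O./OX/XO/XX/..*; (4,0)=-1→O./OX/.O/XX/X.; (4,1)=-1→O./OX/.O/XX/.X
ply 2, O at O./OX/XO/XX/.. | (0,1)=-1→OO/OX/XO/XX/..; (4,0)=+0→O./OX/XO/XX/O.*; (4,1)=-1→O./OX/XO/XX/.O
ply 3, X at O./OX/XO/XX/O. | (0,1)=+0→OX/OX/XO/XX/O.*; (4,1)=+0→O./OX/XO/XX/OX
ply 4, O at OX/OX/XO/XX/O. | (4,1)=+0→OX/OX/XO/XX/OO*
ply 5: OX/OX/XO/XX/OO is terminal +0 (X); from O./OX/.O/XX/.. depth 5

X's best at [O./OX/.O/XX/..]: (2,0)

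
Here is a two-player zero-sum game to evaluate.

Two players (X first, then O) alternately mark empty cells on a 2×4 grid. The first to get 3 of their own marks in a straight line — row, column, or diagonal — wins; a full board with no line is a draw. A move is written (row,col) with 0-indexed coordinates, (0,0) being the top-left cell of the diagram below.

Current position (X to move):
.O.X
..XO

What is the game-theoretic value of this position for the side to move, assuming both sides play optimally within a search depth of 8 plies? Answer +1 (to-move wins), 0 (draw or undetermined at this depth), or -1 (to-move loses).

ply 1, X at .O.X/..XO | (0,0)=+0→XO.X/..XO*; (0,2)=+0→.OXX/..XO; (1,0)=+0→.O.X/X.XO; (1,1)=+0→.O.X/.XXO
ply 2, O at XO.X/..XO | (0,2)=+0→XOOX/..XO*; (1,0)=+0→XO.X/O.XO; (1,1)=+0→XO.X/.OXO
ply 3, X at XOOX/..XO | (1,0)=+0→XOOX/X.XO*; (1,1)=+0→XOOX/.XXO
ply 4, O at XOOX/X.XO | (1,1)=+0→XOOX/XOXO*
ply 5: XOOX/XOXO is terminal +0 (X); from .O.X/..XO depth 8

value(.O.X/..XO, X) = 0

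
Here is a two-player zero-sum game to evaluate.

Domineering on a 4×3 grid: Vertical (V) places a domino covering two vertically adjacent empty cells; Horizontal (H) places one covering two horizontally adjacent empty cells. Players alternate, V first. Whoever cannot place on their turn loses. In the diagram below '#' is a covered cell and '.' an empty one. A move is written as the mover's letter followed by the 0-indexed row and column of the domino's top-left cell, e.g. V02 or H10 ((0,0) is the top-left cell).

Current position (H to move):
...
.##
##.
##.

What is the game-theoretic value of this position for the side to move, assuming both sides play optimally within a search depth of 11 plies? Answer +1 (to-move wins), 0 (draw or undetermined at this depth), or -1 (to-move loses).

value(.../.##/##./##., H) = -1

[.../.##/##./##.] H move#1: H00:-1/##./.##/##./##.*, H01:-1/.##/.##/##./##.
[##./.##/##./##.] V move#2: V22:+1/##./.##/###/###*
[##./.##/###/###] end (terminal -1, H#3); searched .../.##/##./##. to 11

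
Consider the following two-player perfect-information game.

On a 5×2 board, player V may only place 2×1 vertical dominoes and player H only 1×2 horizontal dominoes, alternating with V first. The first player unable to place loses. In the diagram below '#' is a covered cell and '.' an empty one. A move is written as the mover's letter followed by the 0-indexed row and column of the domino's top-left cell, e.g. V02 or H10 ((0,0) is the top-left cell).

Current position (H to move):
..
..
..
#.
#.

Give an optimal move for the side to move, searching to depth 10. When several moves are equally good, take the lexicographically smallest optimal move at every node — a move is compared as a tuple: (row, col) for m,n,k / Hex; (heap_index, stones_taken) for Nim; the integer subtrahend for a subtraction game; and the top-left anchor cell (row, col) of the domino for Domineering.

ply 1, H at ../../../#./#. | H00=-1→##/../../#./#.; H10=+1→../##/../#./#.*; H20=-1→../../##/#./#.
ply 2, V at ../##/../#./#. | V21=-1→../##/.#/##/#.*; V31=-1→../##/../##/##
ply 3, H at ../##/.#/##/#. | H00=+1→##/##/.#/##/#.*
ply 4: ##/##/.#/##/#. is terminal -1 (V); from ../../../#./#. depth 10

H's best at [../../../#./#.]: H10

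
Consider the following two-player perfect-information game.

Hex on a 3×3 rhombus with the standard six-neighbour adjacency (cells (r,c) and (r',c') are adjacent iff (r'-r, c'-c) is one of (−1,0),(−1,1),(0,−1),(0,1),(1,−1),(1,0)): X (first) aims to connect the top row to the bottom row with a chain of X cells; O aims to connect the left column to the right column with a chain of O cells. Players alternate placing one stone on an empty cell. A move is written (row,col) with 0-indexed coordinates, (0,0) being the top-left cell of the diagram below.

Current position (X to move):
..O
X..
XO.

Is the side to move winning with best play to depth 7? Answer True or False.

X winning at [..O/X../XO.]: True

[..O/X../XO.] X move#1: (0,0):+1/X.O/X../XO.*, (0,1):+1/.XO/X../XO., (1,1):+1/..O/XX./XO., (1,2):+1/..O/X.X/XO., (2,2):+1/..O/X../XOX
[X.O/X../XO.] end (terminal -1, O#2); searched ..O/X../XO. to 7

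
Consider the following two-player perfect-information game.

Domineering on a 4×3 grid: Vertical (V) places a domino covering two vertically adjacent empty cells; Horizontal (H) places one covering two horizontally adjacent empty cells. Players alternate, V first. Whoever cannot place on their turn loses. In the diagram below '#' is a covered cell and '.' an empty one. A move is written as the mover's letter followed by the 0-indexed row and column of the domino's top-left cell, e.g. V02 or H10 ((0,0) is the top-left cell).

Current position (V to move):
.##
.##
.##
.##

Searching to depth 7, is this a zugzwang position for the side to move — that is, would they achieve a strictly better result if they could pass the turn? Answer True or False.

zugzwang(.##/.##/.##/.##, V) = False

[.##/.##/.##/.##] V move#1: V00:+1/###/###/.##/.##*, V10:+1/.##/###/###/.##, V20:+1/.##/.##/###/###
[###/###/.##/.##] end (terminal -1, H#2); searched .##/.##/.##/.## to 7
if V skipped the turn, H would face:
~ [.##/.##/.##/.##] end (terminal -1, H#1); searched .##/.##/.##/.## to 7
compare (V): move=+1 vs pass=+1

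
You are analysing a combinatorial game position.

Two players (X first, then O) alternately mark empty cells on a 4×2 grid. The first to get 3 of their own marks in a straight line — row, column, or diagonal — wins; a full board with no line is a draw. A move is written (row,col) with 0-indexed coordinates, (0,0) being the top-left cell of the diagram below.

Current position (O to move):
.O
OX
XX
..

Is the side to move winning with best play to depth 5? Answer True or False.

O winning at [.O/OX/XX/..]: False

p1 O@[.O/OX/XX/..]: (0,0)[OO/OX/XX/..]-1 (3,0)[.O/OX/XX/O.]-1 (3,1)[.O/OX/XX/.O]+0*
p2 X@[.O/OX/XX/.O]: (0,0)[XO/OX/XX/.O]+0* (3,0)[.O/OX/XX/XO]+0
p3 O@[XO/OX/XX/.O]: (3,0)[XO/OX/XX/OO]+0*
p4 X@[XO/OX/XX/OO] terminal +0; root [.O/OX/XX/..] d5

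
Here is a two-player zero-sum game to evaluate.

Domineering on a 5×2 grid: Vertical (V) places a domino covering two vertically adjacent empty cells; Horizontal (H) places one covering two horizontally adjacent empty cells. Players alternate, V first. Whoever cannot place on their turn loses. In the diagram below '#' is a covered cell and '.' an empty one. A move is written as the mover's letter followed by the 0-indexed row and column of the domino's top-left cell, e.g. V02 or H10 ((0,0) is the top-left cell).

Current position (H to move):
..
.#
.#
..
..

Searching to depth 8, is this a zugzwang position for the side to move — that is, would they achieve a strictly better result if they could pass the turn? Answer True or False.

zugzwang(../.#/.#/../.., H) = False

p1 H@[../.#/.#/../..]: H00[##/.#/.#/../..]-1 H30[../.#/.#/##/..]+1* H40[../.#/.#/../##]+1
p2 V@[../.#/.#/##/..]: V00[#./##/.#/##/..]-1* V10[../##/##/##/..]-1
p3 H@[#./##/.#/##/..]: H40[#./##/.#/##/##]+1*
p4 V@[#./##/.#/##/##] terminal -1; root [../.#/.#/../..] d8
pass branch (V moves first from the same position):
  | p1 V@[../.#/.#/../..]: V00[#./##/.#/../..]-1 V10[../##/##/../..]-1 V20[../.#/##/#./..]+1* V30[../.#/.#/#./#.]+1 V31[../.#/.#/.#/.#]+1
  | p2 H@[../.#/##/#./..]: H00[##/.#/##/#./..]-1* H40[../.#/##/#./##]-1
  | p3 V@[##/.#/##/#./..]: V31[##/.#/##/##/.#]+1*
  | p4 H@[##/.#/##/##/.#] terminal -1; root [../.#/.#/../..] d8
H moving scores +1; H passing scores -1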